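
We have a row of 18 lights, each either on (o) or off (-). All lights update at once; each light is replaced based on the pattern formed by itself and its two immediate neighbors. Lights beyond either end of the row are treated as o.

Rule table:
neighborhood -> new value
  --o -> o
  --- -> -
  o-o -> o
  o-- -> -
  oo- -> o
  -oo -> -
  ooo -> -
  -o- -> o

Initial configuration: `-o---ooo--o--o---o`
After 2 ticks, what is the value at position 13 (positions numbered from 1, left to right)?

oo--o--o-oo-oo--o-
-o-oo-ooo-oo-o-ooo
position 13 holds -

-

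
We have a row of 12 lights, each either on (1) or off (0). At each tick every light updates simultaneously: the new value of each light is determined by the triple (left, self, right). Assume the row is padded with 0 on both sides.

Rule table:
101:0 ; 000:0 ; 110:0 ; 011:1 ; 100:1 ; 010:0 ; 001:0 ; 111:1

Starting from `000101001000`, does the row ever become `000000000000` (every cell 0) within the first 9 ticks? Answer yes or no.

yes

tick 1: 000000100100
tick 2: 000000010010
tick 3: 000000001001
tick 4: 000000000100
tick 5: 000000000010
tick 6: 000000000001
tick 7: 000000000000
all cells are 0 at tick 7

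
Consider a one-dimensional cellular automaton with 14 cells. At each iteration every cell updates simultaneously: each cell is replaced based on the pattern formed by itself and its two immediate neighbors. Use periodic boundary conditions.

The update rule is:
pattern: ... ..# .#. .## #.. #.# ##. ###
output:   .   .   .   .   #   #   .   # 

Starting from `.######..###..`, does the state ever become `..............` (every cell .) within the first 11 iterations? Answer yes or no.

..####.#..#.#.
...##.#.#..#.#
#....#.#.#..#.
.#....#.#.#..#
#.#....#.#.#..
.#.#....#.#.#.
..#.#....#.#.#
#..#.#....#.#.
.#..#.#....#.#
#.#..#.#....#.
.#.#..#.#....#
iteration 11 is .#.#..#.#....#, still not uniform .

no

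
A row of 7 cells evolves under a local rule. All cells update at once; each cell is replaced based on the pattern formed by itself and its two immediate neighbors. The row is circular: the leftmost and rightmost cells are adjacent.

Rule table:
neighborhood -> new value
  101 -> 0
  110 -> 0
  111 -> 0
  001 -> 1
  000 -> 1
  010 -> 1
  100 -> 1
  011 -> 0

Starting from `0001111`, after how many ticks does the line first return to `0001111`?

2

1110000
0001111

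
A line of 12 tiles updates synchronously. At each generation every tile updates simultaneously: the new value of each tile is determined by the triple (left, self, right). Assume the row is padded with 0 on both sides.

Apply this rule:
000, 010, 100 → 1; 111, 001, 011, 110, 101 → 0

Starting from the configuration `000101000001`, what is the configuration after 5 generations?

110101111101
000100000001
110111111101
000000000001
111111111101

111111111101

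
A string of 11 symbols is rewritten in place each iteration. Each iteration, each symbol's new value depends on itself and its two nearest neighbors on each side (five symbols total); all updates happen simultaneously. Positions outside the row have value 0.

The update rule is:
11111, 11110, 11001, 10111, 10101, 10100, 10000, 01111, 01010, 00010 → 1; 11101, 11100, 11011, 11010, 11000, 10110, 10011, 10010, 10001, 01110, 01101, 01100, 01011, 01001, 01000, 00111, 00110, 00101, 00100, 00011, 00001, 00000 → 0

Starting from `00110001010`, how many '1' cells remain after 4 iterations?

2

iteration 1: 00000010110
iteration 2: 00000100000
iteration 3: 00001001000
iteration 4: 00010000010
count of 1: 2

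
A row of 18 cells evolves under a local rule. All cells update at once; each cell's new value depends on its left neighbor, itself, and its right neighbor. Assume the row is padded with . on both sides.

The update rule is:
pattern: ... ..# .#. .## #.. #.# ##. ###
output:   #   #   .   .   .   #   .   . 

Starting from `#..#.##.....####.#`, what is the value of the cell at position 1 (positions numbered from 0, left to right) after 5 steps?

.

..#.#...####....#.
##.#..##.....###..
..#..#...####....#
##..#..##.....###.
...#..#...####....
position 1 holds .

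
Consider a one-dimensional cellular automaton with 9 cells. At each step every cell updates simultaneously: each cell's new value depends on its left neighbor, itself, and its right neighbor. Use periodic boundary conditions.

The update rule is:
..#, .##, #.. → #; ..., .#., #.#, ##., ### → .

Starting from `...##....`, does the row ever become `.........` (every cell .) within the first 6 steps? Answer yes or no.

no

..##.#...
.##...#..
##.#.#.#.
#........
.#......#
..#....#.
step 6 is ..#....#., still not uniform .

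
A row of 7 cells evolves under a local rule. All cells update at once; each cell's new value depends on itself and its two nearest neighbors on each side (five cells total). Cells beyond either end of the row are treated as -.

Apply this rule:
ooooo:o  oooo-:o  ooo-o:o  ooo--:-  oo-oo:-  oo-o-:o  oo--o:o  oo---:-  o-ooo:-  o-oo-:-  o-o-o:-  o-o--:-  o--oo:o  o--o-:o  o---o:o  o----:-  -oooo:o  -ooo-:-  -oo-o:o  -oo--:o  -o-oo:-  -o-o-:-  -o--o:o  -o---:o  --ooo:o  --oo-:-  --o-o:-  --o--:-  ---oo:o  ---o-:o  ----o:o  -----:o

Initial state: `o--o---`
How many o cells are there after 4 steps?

5

-oo-o-o
o-oo---
---o--o
ooo-oo-
count of o: 5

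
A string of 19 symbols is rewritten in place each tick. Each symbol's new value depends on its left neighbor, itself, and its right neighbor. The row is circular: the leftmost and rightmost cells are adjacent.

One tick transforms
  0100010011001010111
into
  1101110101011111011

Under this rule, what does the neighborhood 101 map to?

At position 0 the neighborhood is 101; the next row has 1 there.

1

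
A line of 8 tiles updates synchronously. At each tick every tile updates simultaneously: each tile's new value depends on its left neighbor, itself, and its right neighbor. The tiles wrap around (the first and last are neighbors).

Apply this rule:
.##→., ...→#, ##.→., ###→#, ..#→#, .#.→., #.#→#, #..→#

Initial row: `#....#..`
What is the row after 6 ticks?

tick 1: .####.##
tick 2: #.##.#..
tick 3: .#..#.##
tick 4: #.##.#..  (repeats tick 2; period 2)
tick 6: #.##.#..

#.##.#..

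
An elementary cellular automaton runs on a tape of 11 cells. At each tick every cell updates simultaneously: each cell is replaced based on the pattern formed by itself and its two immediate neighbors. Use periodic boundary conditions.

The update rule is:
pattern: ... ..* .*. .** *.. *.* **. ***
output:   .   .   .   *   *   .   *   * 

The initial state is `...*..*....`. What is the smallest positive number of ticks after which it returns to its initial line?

11

....*..*...
.....*..*..
......*..*.
.......*..*
*.......*..
.*.......*.
..*.......*
*..*.......
.*..*......
..*..*.....
...*..*....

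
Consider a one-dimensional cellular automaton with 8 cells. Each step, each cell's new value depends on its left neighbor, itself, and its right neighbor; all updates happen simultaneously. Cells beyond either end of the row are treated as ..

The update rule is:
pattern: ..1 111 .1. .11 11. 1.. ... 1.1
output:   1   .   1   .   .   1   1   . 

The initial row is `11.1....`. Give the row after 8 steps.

111.....

step 1: ...11111
step 2: 111.....
step 3: ...11111  (repeats step 1; period 2)
step 8: 111.....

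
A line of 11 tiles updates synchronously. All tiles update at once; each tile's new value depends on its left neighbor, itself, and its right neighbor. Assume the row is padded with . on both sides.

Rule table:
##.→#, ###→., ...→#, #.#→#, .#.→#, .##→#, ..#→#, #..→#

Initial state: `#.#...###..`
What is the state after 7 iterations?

#######.###
#.....###.#
#######.###  (repeats iteration 1; period 2)
iteration 7: #######.###

#######.###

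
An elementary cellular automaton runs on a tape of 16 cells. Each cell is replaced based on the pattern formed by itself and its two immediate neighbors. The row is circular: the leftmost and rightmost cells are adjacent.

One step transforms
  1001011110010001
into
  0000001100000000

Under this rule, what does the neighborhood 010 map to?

0

At position 3 the neighborhood is 010; the next row has 0 there.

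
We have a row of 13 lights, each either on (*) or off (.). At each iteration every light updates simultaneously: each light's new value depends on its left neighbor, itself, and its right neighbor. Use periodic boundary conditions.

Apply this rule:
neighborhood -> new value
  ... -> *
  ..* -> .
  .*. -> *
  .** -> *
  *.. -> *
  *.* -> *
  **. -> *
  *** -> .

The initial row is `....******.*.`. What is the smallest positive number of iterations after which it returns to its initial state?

26

***.*....****
..******.*...
*.*....******
******.*.....
*....*******.
****.*.....**
...*******.*.
**.*.....****
.*******.*...
.*.....******
******.*....*
.....******.*
****.*....***
...******.*..
**.*....*****
.******.*....
.*....*******
*****.*.....*
....*******.*
***.*.....***
..*******.*..
*.*.....*****
*******.*....
*.....******.
*****.*....**
....******.*.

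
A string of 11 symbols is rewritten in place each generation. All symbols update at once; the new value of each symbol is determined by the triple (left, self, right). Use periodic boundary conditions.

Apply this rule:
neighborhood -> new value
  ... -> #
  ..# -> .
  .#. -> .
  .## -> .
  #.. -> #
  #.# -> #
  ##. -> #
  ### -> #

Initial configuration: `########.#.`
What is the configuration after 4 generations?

generation 1: .########.#
generation 2: #.########.
generation 3: .#.########
generation 4: #.#.#######

#.#.#######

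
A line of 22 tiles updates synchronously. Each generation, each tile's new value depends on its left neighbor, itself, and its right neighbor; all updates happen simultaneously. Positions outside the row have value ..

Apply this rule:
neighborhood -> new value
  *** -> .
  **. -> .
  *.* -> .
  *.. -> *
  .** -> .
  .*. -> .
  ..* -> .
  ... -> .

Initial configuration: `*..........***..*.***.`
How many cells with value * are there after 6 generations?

generation 1: .*............*......*
generation 2: ..*............*......
generation 3: ...*............*.....
generation 4: ....*............*....
generation 5: .....*............*...
generation 6: ......*............*..
count of *: 2

2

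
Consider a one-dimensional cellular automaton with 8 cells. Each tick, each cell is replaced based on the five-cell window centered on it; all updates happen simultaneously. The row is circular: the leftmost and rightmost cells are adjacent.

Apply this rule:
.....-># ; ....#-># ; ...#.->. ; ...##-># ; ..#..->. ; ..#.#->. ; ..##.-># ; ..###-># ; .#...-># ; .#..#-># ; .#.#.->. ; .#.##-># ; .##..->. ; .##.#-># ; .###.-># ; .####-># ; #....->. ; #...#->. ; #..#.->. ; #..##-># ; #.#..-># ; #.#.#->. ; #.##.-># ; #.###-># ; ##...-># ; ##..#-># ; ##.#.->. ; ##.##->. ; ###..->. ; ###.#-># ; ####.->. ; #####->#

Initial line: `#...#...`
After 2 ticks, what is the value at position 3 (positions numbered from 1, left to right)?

.#...#..
..#...#.
position 3 holds #

#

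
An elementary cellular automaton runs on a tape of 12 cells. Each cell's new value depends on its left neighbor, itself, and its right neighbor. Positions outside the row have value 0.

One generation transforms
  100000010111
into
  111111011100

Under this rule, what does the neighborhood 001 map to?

At position 6 the neighborhood is 001; the next row has 0 there.

0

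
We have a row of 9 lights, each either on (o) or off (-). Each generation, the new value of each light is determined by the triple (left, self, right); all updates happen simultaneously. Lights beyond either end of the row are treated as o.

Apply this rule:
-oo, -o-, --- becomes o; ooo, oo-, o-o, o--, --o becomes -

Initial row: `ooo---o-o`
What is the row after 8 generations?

-o--o-o-o

----o-o-o
-oo-o-o-o
-o--o-o-o
-o--o-o-o  (fixed point — unchanged through generation 8)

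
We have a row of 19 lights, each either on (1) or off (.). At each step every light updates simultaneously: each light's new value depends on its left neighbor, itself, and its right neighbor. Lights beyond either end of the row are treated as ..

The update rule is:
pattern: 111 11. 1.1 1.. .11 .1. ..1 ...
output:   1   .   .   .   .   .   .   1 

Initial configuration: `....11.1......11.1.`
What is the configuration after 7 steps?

111......1111......
.1..1111..11..11111
.....11........111.
1111....111111..1..
.11..11..1111.....1
..........11..111..
111111111......1..1

111111111......1..1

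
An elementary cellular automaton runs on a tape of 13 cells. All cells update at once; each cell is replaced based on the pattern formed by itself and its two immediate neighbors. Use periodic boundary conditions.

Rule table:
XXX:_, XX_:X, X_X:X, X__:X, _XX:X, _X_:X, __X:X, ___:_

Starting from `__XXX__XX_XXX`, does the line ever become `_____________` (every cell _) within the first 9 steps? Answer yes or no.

yes

XXX_XXXXXXX_X
__XXX_____XXX
XXX_XX___XX_X
__XXXXX_XXXXX
XXX___XXX___X
__XX_XX_XX_XX
XXXXXXXXXXXXX
_____________
all cells are _ at step 8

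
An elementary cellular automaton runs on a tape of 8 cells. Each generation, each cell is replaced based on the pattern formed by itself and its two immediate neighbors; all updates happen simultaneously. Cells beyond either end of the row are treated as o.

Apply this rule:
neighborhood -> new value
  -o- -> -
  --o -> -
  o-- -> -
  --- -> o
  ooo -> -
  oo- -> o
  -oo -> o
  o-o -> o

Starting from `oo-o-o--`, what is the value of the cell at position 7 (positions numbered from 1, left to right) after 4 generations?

generation 1: -oo-o---
generation 2: oooo--o-
generation 3: ---o---o
generation 4: -o---o-o
position 7 holds -

-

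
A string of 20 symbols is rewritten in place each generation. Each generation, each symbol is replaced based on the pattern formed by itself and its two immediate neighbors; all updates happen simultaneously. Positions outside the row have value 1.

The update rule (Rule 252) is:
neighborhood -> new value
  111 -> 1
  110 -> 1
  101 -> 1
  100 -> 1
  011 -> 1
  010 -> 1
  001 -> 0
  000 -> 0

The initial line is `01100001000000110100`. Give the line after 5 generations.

11111111111110111111

generation 1: 11110001100000111110
generation 2: 11111001110000111111
generation 3: 11111101111000111111
generation 4: 11111111111100111111
generation 5: 11111111111110111111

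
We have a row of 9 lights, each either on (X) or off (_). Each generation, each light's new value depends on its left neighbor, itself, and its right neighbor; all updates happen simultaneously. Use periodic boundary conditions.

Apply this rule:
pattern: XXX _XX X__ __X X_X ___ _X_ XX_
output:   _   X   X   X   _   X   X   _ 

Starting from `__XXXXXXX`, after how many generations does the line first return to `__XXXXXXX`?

18

generation 1: XXX______
generation 2: X__XXXXXX
generation 3: _XXX_____
generation 4: XX__XXXXX
generation 5: __XXX____
generation 6: XXX__XXXX
generation 7: ___XXX___
generation 8: XXXX__XXX
generation 9: ____XXX__
generation 10: XXXXX__XX
generation 11: _____XXX_
generation 12: XXXXXX__X
generation 13: ______XXX
generation 14: XXXXXXX__
generation 15: X______XX
generation 16: _XXXXXXX_
generation 17: XX______X
generation 18: __XXXXXXX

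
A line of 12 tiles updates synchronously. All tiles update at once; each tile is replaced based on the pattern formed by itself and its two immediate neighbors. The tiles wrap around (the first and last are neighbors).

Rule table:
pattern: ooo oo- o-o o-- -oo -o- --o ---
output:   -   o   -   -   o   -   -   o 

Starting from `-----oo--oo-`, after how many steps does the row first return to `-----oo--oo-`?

oooo-oo--oo-
o--o-oo--oo-
-----oo--oo-

3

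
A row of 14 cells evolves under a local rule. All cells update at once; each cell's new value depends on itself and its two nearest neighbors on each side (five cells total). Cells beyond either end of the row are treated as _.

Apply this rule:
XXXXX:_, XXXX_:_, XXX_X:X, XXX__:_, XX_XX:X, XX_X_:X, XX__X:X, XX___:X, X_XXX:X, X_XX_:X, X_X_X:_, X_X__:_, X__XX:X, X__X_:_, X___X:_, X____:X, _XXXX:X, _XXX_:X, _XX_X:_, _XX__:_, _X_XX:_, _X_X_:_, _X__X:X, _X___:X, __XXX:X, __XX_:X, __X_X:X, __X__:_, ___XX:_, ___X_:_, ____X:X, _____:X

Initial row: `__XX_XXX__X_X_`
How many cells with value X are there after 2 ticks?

tick 1: X_X_XXX_X_X__X
tick 2: X___XXXX___X__
count of X: 6

6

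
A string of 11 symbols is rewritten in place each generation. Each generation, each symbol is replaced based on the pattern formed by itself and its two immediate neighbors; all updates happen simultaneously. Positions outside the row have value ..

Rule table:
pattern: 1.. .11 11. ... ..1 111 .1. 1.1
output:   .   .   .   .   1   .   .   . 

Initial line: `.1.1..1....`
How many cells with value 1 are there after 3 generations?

1

1....1.....
....1......
...1.......
count of 1: 1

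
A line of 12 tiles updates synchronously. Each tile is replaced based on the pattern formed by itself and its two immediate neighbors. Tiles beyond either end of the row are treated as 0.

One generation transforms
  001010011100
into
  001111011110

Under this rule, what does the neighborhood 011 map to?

At position 7 the neighborhood is 011; the next row has 1 there.

1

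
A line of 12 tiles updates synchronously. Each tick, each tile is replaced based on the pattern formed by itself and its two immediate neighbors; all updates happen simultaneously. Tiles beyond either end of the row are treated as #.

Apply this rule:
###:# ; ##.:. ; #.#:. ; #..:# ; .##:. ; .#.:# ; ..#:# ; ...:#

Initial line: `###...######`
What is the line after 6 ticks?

tick 1: ##.###.#####
tick 2: #...#...####
tick 3: .#######.###
tick 4: ..#####...##
tick 5: ##.###.###.#
tick 6: #...#...#...

#...#...#...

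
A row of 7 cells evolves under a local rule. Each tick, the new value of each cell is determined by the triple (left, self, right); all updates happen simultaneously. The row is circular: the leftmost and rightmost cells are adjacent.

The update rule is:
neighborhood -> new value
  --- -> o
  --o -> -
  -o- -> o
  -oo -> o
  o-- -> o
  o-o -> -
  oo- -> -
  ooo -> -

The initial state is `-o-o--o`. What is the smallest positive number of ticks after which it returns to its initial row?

tick 1: -o-oo-o
tick 2: -o-o--o

2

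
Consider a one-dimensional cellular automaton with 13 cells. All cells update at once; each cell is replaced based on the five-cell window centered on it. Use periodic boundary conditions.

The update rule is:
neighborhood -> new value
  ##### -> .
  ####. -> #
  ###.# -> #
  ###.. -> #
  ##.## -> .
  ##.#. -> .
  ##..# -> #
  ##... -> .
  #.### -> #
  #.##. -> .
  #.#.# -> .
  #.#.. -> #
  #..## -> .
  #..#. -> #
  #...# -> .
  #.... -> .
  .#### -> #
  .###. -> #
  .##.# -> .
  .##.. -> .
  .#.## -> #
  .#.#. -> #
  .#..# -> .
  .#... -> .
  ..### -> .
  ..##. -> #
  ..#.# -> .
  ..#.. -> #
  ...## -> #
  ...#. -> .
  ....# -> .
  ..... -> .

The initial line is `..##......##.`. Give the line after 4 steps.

.##......##..
##......##...
#......##...#
......##...##

......##...##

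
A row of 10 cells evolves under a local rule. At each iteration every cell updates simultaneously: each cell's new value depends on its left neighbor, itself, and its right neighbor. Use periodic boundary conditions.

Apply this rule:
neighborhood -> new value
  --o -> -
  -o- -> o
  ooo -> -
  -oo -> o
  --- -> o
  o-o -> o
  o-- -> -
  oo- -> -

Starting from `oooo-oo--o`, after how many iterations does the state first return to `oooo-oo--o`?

iteration 1: ----oo---o
iteration 2: -oo-o--o-o
iteration 3: oo-oo--ooo
iteration 4: --oo---o--
iteration 5: o-o--o-o-o
iteration 6: -oo--ooooo
iteration 7: oo---o----
iteration 8: o--o-o-oo-
iteration 9: o--ooooo-o
iteration 10: ---o----oo
iteration 11: -o-o-oo-o-
iteration 12: -ooooo-oo-
iteration 13: -o----oo--
iteration 14: -o-oo-o--o
iteration 15: oooo-oo--o

15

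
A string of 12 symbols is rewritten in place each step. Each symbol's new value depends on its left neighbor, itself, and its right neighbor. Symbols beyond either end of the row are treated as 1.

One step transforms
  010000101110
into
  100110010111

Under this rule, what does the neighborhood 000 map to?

1

At position 3 the neighborhood is 000; the next row has 1 there.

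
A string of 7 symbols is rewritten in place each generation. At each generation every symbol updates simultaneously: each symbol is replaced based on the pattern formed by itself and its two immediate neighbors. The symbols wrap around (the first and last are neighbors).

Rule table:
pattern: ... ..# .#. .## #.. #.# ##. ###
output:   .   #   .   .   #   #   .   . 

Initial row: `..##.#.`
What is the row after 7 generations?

.#..#.#

.#..#.#
#.##.#.
.#..#.#  (repeats generation 1; period 2)
generation 7: .#..#.#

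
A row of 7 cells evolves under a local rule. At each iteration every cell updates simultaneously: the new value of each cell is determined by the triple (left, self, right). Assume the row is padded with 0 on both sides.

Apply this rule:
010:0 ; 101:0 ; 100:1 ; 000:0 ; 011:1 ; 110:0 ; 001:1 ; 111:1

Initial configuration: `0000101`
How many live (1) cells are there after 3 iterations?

0001000
0010100
0100010
count of 1: 2

2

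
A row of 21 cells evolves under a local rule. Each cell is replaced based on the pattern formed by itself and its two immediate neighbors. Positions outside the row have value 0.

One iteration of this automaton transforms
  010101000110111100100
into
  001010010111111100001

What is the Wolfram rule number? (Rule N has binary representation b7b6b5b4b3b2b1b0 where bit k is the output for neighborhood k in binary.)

position 13: 111 → 1  (bit 7 = 1)
position 10: 110 → 1  (bit 6 = 1)
position 2: 101 → 1  (bit 5 = 1)
position 6: 100 → 0  (bit 4 = 0)
position 9: 011 → 1  (bit 3 = 1)
position 1: 010 → 0  (bit 2 = 0)
position 0: 001 → 0  (bit 1 = 0)
position 7: 000 → 1  (bit 0 = 1)
bits b7..b0 = 11101001 = 233

233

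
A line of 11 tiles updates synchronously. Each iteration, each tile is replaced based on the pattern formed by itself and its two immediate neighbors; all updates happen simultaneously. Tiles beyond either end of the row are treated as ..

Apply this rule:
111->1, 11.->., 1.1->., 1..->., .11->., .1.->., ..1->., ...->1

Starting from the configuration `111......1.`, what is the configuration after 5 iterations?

......1111.

.1..1111...
.....11..11
1111.......
.11..111111
......1111.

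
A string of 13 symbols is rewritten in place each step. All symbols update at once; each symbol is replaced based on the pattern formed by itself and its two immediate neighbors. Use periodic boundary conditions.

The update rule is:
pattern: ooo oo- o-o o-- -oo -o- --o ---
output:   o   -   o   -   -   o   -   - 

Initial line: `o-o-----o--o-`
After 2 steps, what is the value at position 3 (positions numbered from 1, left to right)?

-

step 1: ooo-----o--oo
step 2: oo------o---o
position 3 holds -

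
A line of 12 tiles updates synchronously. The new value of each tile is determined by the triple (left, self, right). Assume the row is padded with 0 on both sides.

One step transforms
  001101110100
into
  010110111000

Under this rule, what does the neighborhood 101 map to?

At position 4 the neighborhood is 101; the next row has 1 there.

1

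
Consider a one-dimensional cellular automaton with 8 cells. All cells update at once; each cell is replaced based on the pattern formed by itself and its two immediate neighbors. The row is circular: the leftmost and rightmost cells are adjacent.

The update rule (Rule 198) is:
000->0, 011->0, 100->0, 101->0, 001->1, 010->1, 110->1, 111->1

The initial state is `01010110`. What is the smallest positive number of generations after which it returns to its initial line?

2

11010010
01010110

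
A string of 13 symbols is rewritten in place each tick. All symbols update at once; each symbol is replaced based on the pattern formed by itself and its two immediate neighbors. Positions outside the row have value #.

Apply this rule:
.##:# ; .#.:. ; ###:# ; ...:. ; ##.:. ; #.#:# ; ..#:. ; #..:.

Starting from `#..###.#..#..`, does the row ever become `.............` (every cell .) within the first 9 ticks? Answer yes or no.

yes

...##.#......
...#.#.......
....#........
.............
all cells are . at tick 4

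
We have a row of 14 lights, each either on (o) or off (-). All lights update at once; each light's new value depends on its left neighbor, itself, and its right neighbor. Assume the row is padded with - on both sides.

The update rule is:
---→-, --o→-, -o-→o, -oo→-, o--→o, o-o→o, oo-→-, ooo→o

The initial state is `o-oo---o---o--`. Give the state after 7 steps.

step 1: oo--o--oo--oo-
step 2: --o-oo---o---o
step 3: --oo--o--oo--o
step 4: ----o-oo---o-o
step 5: ----oo--o--ooo
step 6: ------o-oo--o-
step 7: ------oo--o-oo

------oo--o-oo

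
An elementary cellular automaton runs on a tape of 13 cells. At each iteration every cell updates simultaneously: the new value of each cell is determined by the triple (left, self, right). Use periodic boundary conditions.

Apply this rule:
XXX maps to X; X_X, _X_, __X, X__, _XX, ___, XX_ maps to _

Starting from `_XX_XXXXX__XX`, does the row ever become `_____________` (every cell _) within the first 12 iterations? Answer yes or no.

yes

_____XXX_____
______X______
_____________
all cells are _ at iteration 3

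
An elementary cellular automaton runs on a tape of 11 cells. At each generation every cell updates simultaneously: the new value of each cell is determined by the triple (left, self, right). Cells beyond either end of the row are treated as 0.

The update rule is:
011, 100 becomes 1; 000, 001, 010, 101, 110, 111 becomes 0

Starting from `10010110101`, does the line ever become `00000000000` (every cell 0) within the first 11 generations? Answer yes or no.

01000100000
00100010000
00010001000
00001000100
00000100010
00000010001
00000001000
00000000100
00000000010
00000000001
00000000000
all cells are 0 at generation 11

yes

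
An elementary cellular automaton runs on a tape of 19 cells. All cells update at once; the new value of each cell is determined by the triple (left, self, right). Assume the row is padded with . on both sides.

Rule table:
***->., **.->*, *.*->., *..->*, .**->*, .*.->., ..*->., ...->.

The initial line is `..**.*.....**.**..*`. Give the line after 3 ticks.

..**..*....**.***..
..***..*...**.*.**.
..*.**..*..**...***

..*.**..*..**...***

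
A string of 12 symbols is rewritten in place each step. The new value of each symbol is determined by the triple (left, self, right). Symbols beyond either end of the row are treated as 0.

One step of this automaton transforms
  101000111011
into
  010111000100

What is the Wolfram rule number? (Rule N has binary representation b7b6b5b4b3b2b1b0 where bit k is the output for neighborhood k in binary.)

51

position 7: 111 → 0  (bit 7 = 0)
position 8: 110 → 0  (bit 6 = 0)
position 1: 101 → 1  (bit 5 = 1)
position 3: 100 → 1  (bit 4 = 1)
position 6: 011 → 0  (bit 3 = 0)
position 0: 010 → 0  (bit 2 = 0)
position 5: 001 → 1  (bit 1 = 1)
position 4: 000 → 1  (bit 0 = 1)
bits b7..b0 = 00110011 = 51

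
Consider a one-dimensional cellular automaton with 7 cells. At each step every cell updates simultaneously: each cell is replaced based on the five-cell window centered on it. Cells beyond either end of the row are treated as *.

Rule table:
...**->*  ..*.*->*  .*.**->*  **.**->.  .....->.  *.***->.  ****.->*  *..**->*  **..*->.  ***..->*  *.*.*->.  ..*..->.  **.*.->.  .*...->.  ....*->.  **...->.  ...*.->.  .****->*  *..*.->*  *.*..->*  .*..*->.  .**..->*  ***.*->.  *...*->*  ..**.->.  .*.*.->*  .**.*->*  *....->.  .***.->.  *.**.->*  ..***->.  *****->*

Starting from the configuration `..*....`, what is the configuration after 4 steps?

.*....*
.*...*.
.*.*.**
..*.*.*

..*.*.*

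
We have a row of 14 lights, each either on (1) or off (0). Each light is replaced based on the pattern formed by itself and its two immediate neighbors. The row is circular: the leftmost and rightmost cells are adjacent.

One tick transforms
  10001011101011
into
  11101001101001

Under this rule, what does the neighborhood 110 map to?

1

At position 0 the neighborhood is 110; the next row has 1 there.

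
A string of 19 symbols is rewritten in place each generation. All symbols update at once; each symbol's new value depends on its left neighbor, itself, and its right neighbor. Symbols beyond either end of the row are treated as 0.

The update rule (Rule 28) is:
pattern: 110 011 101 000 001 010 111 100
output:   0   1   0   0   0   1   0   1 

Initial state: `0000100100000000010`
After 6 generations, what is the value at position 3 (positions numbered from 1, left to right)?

0

generation 1: 0000110110000000011
generation 2: 0000100101000000010
generation 3: 0000110101100000011
generation 4: 0000100101010000010
generation 5: 0000110101011000011
generation 6: 0000100101010100010
position 3 holds 0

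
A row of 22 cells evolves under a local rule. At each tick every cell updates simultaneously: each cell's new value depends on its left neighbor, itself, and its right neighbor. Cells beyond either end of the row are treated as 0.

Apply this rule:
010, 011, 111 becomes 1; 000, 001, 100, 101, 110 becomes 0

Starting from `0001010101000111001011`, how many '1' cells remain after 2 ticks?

0001010101000110001010
0001010101000100001010
count of 1: 7

7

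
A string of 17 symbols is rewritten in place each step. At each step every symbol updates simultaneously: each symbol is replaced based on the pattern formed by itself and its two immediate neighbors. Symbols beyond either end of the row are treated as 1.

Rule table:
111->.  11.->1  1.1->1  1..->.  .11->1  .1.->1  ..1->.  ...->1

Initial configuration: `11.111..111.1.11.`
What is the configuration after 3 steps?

.111.1..1.1.1111.

.111.1..1.1111111
11.111..111......
.111.1..1.1.1111.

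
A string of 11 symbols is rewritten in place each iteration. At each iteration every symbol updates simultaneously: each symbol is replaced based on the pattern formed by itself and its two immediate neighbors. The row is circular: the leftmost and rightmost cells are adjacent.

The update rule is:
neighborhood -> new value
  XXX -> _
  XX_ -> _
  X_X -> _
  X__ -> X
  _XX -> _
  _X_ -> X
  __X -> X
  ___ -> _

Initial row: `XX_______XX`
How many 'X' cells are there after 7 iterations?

6

__X_____X__
_XXX___XXX_
X___X_X___X
_X_XX_XX_X_
XX_______XX  (repeats iteration 0; period 5)
iteration 7: _XXX___XXX_
count of X: 6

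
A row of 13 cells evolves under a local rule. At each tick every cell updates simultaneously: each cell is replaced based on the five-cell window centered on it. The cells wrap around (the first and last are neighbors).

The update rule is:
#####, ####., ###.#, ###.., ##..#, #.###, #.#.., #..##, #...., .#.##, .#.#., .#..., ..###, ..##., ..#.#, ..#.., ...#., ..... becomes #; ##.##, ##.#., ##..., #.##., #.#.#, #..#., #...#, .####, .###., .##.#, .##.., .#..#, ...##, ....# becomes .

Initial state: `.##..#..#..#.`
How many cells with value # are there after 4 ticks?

##.#.#..#..#.
....##..#..##
.#..#.#.#.##.
.#..##.#.#..#
count of #: 6

6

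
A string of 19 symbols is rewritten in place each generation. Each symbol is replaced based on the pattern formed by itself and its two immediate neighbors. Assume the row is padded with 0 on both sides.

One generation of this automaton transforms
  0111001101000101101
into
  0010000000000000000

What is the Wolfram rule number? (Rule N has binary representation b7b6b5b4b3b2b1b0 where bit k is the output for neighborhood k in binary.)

128

position 2: 111 → 1  (bit 7 = 1)
position 3: 110 → 0  (bit 6 = 0)
position 8: 101 → 0  (bit 5 = 0)
position 4: 100 → 0  (bit 4 = 0)
position 1: 011 → 0  (bit 3 = 0)
position 9: 010 → 0  (bit 2 = 0)
position 0: 001 → 0  (bit 1 = 0)
position 11: 000 → 0  (bit 0 = 0)
bits b7..b0 = 10000000 = 128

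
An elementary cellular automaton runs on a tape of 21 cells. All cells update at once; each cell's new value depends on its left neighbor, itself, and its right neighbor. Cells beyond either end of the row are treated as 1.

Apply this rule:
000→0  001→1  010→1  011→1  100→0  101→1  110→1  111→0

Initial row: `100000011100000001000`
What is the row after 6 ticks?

111111110101110011011

100000110100000011001
100001111100000111011
100011000100001101110
100111001100011111011
101101011100110001110
111111110101110011011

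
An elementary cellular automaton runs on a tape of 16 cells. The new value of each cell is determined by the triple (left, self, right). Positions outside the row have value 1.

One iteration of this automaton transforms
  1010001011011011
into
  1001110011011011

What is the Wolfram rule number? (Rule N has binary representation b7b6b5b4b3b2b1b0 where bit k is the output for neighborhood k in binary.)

position 15: 111 → 1  (bit 7 = 1)
position 0: 110 → 1  (bit 6 = 1)
position 1: 101 → 0  (bit 5 = 0)
position 3: 100 → 1  (bit 4 = 1)
position 8: 011 → 1  (bit 3 = 1)
position 2: 010 → 0  (bit 2 = 0)
position 5: 001 → 1  (bit 1 = 1)
position 4: 000 → 1  (bit 0 = 1)
bits b7..b0 = 11011011 = 219

219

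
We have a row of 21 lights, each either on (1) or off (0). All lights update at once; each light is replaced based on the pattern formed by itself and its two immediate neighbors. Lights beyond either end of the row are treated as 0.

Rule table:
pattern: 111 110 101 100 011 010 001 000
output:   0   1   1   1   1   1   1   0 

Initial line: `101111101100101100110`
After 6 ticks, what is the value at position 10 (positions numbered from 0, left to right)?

1

111000111111111111111
101101100000000000001
111111110000000000011
100000011000000000111
110000111100000001101
111001100110000011111
position 10 holds 1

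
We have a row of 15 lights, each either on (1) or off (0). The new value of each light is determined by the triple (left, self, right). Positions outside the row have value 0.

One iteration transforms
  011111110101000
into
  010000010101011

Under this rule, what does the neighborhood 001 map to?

0

At position 0 the neighborhood is 001; the next row has 0 there.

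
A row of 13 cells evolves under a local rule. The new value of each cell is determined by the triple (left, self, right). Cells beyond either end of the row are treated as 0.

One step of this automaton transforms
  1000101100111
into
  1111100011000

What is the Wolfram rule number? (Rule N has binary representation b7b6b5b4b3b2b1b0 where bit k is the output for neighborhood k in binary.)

position 11: 111 → 0  (bit 7 = 0)
position 7: 110 → 0  (bit 6 = 0)
position 5: 101 → 0  (bit 5 = 0)
position 1: 100 → 1  (bit 4 = 1)
position 6: 011 → 0  (bit 3 = 0)
position 0: 010 → 1  (bit 2 = 1)
position 3: 001 → 1  (bit 1 = 1)
position 2: 000 → 1  (bit 0 = 1)
bits b7..b0 = 00010111 = 23

23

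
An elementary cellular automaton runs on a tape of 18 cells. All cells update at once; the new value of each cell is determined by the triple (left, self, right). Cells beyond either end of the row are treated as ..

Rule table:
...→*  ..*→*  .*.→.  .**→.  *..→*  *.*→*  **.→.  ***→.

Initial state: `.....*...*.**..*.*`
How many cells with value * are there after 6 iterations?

*****.***.*..**.*.
.....*...*.**..*.*  (repeats iteration 0; period 2)
iteration 6: .....*...*.**..*.*
count of *: 6

6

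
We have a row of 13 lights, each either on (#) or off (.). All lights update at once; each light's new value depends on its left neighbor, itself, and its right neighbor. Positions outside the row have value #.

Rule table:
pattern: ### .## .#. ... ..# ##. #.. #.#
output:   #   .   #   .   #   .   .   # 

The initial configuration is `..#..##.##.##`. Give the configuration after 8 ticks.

tick 1: .##.#..#..#.#
tick 2: #..##.##.###.
tick 3: ..#..#..#.#.#
tick 4: .##.##.#####.
tick 5: #..#..#.###.#
tick 6: ..##.###.#.#.
tick 7: .#..#.#.#####
tick 8: ##.#####.####

##.#####.####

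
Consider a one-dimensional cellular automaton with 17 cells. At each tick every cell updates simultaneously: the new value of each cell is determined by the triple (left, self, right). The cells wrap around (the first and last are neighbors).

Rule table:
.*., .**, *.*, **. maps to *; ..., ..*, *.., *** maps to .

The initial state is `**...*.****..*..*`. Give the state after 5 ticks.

.*...***..*..*..*

.*...***..*..*..*
**...*.*..*..*..*
.*...***..*..*..*  (repeats tick 1; period 2)
tick 5: .*...***..*..*..*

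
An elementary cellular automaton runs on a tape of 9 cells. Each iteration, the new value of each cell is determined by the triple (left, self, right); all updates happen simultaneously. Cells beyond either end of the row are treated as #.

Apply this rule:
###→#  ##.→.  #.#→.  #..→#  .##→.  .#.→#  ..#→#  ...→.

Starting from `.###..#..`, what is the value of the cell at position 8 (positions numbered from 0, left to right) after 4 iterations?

#

..#.#####
###..####
##.##.###
#......##
position 8 holds #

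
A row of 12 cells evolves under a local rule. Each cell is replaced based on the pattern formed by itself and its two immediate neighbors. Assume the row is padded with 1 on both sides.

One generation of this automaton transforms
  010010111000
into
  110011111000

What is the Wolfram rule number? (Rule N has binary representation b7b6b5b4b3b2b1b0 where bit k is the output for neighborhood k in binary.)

position 7: 111 → 1  (bit 7 = 1)
position 8: 110 → 1  (bit 6 = 1)
position 0: 101 → 1  (bit 5 = 1)
position 2: 100 → 0  (bit 4 = 0)
position 6: 011 → 1  (bit 3 = 1)
position 1: 010 → 1  (bit 2 = 1)
position 3: 001 → 0  (bit 1 = 0)
position 10: 000 → 0  (bit 0 = 0)
bits b7..b0 = 11101100 = 236

236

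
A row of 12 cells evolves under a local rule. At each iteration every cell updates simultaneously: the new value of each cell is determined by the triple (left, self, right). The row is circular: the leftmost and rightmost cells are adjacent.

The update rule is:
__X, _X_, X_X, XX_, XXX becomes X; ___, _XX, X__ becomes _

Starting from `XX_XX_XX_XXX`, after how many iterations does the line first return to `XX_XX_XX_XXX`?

12

XXX_XX_XX_XX
XXXX_XX_XX_X
XXXXX_XX_XX_
_XXXXX_XX_XX
X_XXXXX_XX_X
XX_XXXXX_XX_
_XX_XXXXX_XX
X_XX_XXXXX_X
XX_XX_XXXXX_
_XX_XX_XXXXX
X_XX_XX_XXXX
XX_XX_XX_XXX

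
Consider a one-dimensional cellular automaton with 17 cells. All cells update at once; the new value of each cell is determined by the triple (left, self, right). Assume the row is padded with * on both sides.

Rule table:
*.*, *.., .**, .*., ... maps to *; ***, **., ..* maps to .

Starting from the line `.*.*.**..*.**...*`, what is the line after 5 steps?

******.*.***.**.*
......****..**.**
*****.*...*.*.**.
.....****.*****.*
****.*...**....**

****.*...**....**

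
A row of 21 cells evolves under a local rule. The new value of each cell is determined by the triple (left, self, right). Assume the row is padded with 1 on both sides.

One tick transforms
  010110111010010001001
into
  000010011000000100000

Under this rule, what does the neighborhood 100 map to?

0

At position 11 the neighborhood is 100; the next row has 0 there.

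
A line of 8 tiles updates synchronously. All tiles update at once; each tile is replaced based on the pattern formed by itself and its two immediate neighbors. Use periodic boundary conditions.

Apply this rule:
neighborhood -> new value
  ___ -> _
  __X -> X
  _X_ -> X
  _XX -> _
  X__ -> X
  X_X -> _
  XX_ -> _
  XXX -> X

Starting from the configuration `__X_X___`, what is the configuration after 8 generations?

__X_X___

_XX_XX__
X_____X_
XX___XX_
__X_X___  (repeats generation 0; period 4)
generation 8: __X_X___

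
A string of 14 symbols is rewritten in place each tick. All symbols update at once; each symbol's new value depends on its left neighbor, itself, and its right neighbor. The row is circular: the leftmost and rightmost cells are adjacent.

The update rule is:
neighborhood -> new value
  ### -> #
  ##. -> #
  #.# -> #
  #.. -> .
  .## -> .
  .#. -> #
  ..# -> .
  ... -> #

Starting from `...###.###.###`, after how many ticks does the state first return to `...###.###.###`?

.#..###.###.##
##...###.###.#
##.#..###.###.
.###...###.###
#.##.#..###.##
##.###...###.#
###.##.#..###.
.###.###...###
#.###.##.#..##
##.###.###...#
###.###.##.#..
.###.###.###..
..###.###.##.#
...###.###.###

14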